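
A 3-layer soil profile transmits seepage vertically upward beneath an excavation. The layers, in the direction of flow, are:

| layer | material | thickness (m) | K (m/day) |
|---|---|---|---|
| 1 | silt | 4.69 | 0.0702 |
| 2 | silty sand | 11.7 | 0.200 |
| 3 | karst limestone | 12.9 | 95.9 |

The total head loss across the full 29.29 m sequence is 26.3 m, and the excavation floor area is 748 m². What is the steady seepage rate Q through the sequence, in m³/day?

Flow is perpendicular to layering, so the layers act in series and the equivalent K is the thickness-weighted harmonic mean.
Total thickness L = 4.69 + 11.7 + 12.9 = 29.29 m.
Σ(b_i/K_i) = 4.69/0.0702 + 11.7/0.200 + 12.9/95.9 = 125.4 d.
K_eq = L / Σ(b_i/K_i) = 29.29 / 125.4 = 0.2335 m/day.
Q = K_eq · A · (Δh/L) = 0.2335 × 748 × (26.3/29.29) = 156.8 m³/day.

157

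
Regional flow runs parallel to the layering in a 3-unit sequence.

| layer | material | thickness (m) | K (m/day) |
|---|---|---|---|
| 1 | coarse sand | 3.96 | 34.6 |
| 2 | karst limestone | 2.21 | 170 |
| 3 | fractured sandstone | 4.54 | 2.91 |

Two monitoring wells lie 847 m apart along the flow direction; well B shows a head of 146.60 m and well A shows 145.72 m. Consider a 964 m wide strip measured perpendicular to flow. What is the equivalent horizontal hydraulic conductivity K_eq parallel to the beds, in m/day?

49.1

Flow is parallel to layering, so each bed carries its own Darcy discharge and the transmissivities add.
Σ(K_i·b_i) = 34.6×3.96 + 170×2.21 + 2.91×4.54 = 525.9 m²/day.
Total thickness b = 10.71 m, so K_eq = Σ(K_i·b_i)/b = 49.11 m/day.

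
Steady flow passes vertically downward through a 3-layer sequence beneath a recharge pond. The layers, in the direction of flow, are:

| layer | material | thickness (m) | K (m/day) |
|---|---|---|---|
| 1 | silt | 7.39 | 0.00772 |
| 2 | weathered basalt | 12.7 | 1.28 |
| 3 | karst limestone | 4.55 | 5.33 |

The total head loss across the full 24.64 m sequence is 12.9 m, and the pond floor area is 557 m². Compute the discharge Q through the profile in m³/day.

Flow is perpendicular to layering, so the layers act in series and the equivalent K is the thickness-weighted harmonic mean.
Total thickness L = 7.39 + 12.7 + 4.55 = 24.64 m.
Σ(b_i/K_i) = 7.39/0.00772 + 12.7/1.28 + 4.55/5.33 = 968.0 d.
K_eq = L / Σ(b_i/K_i) = 24.64 / 968.0 = 0.02545 m/day.
Q = K_eq · A · (Δh/L) = 0.02545 × 557 × (12.9/24.64) = 7.423 m³/day.

7.42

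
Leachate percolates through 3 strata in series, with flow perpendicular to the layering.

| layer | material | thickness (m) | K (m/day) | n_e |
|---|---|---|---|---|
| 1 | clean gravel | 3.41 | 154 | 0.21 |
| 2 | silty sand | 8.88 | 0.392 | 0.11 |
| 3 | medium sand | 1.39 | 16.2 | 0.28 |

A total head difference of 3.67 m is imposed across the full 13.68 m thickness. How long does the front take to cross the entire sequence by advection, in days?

With flow normal to the layers, continuity requires the same specific discharge q through every layer.
Σ(b_i/K_i) = 3.41/154 + 8.88/0.392 + 1.39/16.2 = 22.76 d.
q = Δh / Σ(b_i/K_i) = 3.67 / 22.76 = 0.1612 m/day.
In each layer the seepage velocity is v_i = q/n_i, so the layer transit time is t_i = b_i·n_i / q:
  layer 1 (clean gravel): t_1 = 3.41 × 0.21 / 0.1612 = 4.441 d
  layer 2 (silty sand): t_2 = 8.88 × 0.11 / 0.1612 = 6.058 d
  layer 3 (medium sand): t_3 = 1.39 × 0.28 / 0.1612 = 2.414 d
Total t = Σ t_i = 12.91 days.

12.9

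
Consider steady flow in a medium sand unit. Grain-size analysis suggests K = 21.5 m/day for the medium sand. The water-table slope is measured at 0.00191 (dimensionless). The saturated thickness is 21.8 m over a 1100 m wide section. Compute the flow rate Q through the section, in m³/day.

985

Cross-sectional area A = 1100 × 21.8 = 23980 m².
Hydraulic gradient i = 0.00191.
Darcy's law: Q = K · A · i = 21.50 × 23980 × 0.001910 = 984.7 m³/day.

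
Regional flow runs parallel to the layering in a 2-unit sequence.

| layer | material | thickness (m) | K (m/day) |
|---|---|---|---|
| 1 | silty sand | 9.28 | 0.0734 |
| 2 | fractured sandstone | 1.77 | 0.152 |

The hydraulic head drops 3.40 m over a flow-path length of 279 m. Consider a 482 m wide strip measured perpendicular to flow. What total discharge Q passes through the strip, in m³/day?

5.58

Flow is parallel to layering, so each bed carries its own Darcy discharge and the transmissivities add.
Σ(K_i·b_i) = 0.0734×9.28 + 0.152×1.77 = 0.9502 m²/day.
Hydraulic gradient i = Δh / L = 3.40 / 279 = 0.01219.
Q = Σ(K_i·b_i) · W · i = 0.9502 × 482 × 0.01219 = 5.581 m³/day.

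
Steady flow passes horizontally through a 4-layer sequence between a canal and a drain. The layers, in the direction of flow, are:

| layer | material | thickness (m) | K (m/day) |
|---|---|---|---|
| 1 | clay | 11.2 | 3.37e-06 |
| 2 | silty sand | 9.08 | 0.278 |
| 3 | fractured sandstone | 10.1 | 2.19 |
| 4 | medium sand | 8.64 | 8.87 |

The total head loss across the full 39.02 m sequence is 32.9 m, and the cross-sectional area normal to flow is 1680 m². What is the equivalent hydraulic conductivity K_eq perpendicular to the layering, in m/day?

Flow is perpendicular to layering, so the layers act in series and the equivalent K is the thickness-weighted harmonic mean.
Total thickness L = 11.2 + 9.08 + 10.1 + 8.64 = 39.02 m.
Σ(b_i/K_i) = 11.2/3.37e-06 + 9.08/0.278 + 10.1/2.19 + 8.64/8.87 = 3.323e+06 d.
K_eq = L / Σ(b_i/K_i) = 39.02 / 3.323e+06 = 1.174e-05 m/day.

1.17e-05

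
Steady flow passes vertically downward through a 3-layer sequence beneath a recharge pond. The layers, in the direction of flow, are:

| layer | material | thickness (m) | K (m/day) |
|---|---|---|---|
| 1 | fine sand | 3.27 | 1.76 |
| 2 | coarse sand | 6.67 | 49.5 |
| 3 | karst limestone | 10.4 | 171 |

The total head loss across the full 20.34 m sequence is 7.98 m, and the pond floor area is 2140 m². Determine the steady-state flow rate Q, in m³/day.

Flow is perpendicular to layering, so the layers act in series and the equivalent K is the thickness-weighted harmonic mean.
Total thickness L = 3.27 + 6.67 + 10.4 = 20.34 m.
Σ(b_i/K_i) = 3.27/1.76 + 6.67/49.5 + 10.4/171 = 2.054 d.
K_eq = L / Σ(b_i/K_i) = 20.34 / 2.054 = 9.905 m/day.
Q = K_eq · A · (Δh/L) = 9.905 × 2140 × (7.98/20.34) = 8316 m³/day.

8320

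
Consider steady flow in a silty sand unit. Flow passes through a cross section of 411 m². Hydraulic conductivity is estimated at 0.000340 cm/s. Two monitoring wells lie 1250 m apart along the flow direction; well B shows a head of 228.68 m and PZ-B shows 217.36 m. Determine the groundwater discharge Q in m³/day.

1.09

Convert K: 0.000340 cm/s × 864 = 0.2938 m/day.
Hydraulic gradient i = (228.68 − 217.36) / 1250 = 11.32 / 1250 = 0.009056.
Darcy's law: Q = K · A · i = 0.2938 × 411.0 × 0.009056 = 1.093 m³/day.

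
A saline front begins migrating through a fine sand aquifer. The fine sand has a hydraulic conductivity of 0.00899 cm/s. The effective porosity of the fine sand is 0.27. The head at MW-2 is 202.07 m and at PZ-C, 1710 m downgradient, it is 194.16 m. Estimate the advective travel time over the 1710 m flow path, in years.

Convert K: 0.00899 cm/s × 864 = 7.767 m/day.
Hydraulic gradient i = (202.07 − 194.16) / 1710 = 7.91 / 1710 = 0.004626.
Darcy flux q = K · i = 7.767 × 0.004626 = 0.03593 m/day.
Seepage velocity v = q / n_e = 0.03593 / 0.27 = 0.1331 m/day.
Travel time t = L / v = 1710 / 0.1331 = 12850 days = 35.18 years.

35.2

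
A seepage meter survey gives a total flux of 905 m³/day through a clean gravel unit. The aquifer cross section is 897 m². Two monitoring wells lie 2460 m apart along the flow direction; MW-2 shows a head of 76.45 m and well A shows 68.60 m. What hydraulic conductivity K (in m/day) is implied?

316

Hydraulic gradient i = (76.45 − 68.60) / 2460 = 7.85 / 2460 = 0.003191.
From Q = K·A·i, K = Q / (A·i) = 905 / (897.0 × 0.003191) = 316.2 m/day.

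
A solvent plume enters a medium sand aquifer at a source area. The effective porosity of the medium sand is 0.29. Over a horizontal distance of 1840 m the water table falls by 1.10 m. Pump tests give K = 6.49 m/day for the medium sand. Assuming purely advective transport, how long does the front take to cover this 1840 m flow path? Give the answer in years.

Hydraulic gradient i = Δh / L = 1.10 / 1840 = 0.0005978.
Darcy flux q = K · i = 6.490 × 0.0005978 = 0.003880 m/day.
Seepage velocity v = q / n_e = 0.003880 / 0.29 = 0.01338 m/day.
Travel time t = L / v = 1840 / 0.01338 = 1.375e+05 days = 376.5 years.

377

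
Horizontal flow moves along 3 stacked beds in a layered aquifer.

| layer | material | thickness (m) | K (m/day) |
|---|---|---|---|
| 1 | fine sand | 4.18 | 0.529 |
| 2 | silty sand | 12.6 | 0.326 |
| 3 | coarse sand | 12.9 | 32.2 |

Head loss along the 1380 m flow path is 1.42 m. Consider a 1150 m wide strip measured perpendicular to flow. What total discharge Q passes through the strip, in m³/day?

499

Flow is parallel to layering, so each bed carries its own Darcy discharge and the transmissivities add.
Σ(K_i·b_i) = 0.529×4.18 + 0.326×12.6 + 32.2×12.9 = 421.7 m²/day.
Hydraulic gradient i = Δh / L = 1.42 / 1380 = 0.001029.
Q = Σ(K_i·b_i) · W · i = 421.7 × 1150 × 0.001029 = 499.0 m³/day.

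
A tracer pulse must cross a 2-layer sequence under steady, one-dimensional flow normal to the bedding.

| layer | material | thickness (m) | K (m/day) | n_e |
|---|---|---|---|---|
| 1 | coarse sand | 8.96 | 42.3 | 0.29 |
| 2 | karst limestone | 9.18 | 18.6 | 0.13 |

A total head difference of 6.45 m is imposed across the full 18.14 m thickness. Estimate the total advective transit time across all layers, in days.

With flow normal to the layers, continuity requires the same specific discharge q through every layer.
Σ(b_i/K_i) = 8.96/42.3 + 9.18/18.6 = 0.7054 d.
q = Δh / Σ(b_i/K_i) = 6.45 / 0.7054 = 9.144 m/day.
In each layer the seepage velocity is v_i = q/n_i, so the layer transit time is t_i = b_i·n_i / q:
  layer 1 (coarse sand): t_1 = 8.96 × 0.29 / 9.144 = 0.2842 d
  layer 2 (karst limestone): t_2 = 9.18 × 0.13 / 9.144 = 0.1305 d
Total t = Σ t_i = 0.4147 days.

0.415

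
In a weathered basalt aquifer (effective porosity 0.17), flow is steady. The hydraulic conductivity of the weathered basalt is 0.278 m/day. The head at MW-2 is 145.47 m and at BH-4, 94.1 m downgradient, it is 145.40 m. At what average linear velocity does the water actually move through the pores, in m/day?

0.00122

Hydraulic gradient i = (145.47 − 145.40) / 94.1 = 0.07 / 94.1 = 0.0007439.
Darcy flux q = K · i = 0.2780 × 0.0007439 = 0.0002068 m/day.
Seepage velocity v = q / n_e = 0.0002068 / 0.17 = 0.001216 m/day.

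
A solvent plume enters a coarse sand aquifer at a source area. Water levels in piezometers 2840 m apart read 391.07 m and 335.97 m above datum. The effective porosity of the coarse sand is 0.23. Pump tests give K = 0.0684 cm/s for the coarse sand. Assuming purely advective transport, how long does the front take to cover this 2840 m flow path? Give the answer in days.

Convert K: 0.0684 cm/s × 864 = 59.10 m/day.
Hydraulic gradient i = (391.07 − 335.97) / 2840 = 55.1 / 2840 = 0.01940.
Darcy flux q = K · i = 59.10 × 0.01940 = 1.147 m/day.
Seepage velocity v = q / n_e = 1.147 / 0.23 = 4.985 m/day.
Travel time t = L / v = 2840 / 4.985 = 569.7 days.

570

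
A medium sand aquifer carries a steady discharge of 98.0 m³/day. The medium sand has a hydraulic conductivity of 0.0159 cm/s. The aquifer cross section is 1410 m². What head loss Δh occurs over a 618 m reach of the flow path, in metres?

3.13

Convert K: 0.0159 cm/s × 864 = 13.74 m/day.
From Q = K·A·i, i = Q / (K·A) = 98.0 / (13.74 × 1410) = 0.005059.
Head loss Δh = i · L = 0.005059 × 618 = 3.127 m.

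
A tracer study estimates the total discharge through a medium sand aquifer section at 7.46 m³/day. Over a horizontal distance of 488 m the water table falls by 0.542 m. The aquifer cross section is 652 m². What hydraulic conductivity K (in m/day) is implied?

10.3

Hydraulic gradient i = Δh / L = 0.542 / 488 = 0.001111.
From Q = K·A·i, K = Q / (A·i) = 7.46 / (652.0 × 0.001111) = 10.30 m/day.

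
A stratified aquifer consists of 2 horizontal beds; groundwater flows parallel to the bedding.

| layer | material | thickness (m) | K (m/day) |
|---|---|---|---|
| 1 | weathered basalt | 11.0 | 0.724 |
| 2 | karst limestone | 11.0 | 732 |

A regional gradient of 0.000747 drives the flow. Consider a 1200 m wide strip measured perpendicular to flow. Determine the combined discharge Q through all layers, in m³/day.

Flow is parallel to layering, so each bed carries its own Darcy discharge and the transmissivities add.
Σ(K_i·b_i) = 0.724×11.0 + 732×11.0 = 8060 m²/day.
Hydraulic gradient i = 0.000747.
Q = Σ(K_i·b_i) · W · i = 8060 × 1200 × 0.0007470 = 7225 m³/day.

7220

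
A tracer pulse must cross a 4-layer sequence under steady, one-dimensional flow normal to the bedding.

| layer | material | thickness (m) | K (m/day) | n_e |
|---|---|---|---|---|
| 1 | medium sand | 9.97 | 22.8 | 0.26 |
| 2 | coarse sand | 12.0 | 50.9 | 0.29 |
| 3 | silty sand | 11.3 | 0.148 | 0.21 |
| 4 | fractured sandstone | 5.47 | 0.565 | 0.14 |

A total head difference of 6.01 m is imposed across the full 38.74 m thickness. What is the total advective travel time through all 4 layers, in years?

0.364

With flow normal to the layers, continuity requires the same specific discharge q through every layer.
Σ(b_i/K_i) = 9.97/22.8 + 12.0/50.9 + 11.3/0.148 + 5.47/0.565 = 86.71 d.
q = Δh / Σ(b_i/K_i) = 6.01 / 86.71 = 0.06931 m/day.
In each layer the seepage velocity is v_i = q/n_i, so the layer transit time is t_i = b_i·n_i / q:
  layer 1 (medium sand): t_1 = 9.97 × 0.26 / 0.06931 = 37.40 d
  layer 2 (coarse sand): t_2 = 12.0 × 0.29 / 0.06931 = 50.21 d
  layer 3 (silty sand): t_3 = 11.3 × 0.21 / 0.06931 = 34.24 d
  layer 4 (fractured sandstone): t_4 = 5.47 × 0.14 / 0.06931 = 11.05 d
Total t = Σ t_i = 132.9 days = 0.3638 years.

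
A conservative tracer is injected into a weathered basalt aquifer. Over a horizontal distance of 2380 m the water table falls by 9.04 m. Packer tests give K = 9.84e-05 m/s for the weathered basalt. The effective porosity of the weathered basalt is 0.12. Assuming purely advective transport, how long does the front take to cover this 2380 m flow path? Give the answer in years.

Convert K: 9.84e-05 m/s × 86400 = 8.502 m/day.
Hydraulic gradient i = Δh / L = 9.04 / 2380 = 0.003798.
Darcy flux q = K · i = 8.502 × 0.003798 = 0.03229 m/day.
Seepage velocity v = q / n_e = 0.03229 / 0.12 = 0.2691 m/day.
Travel time t = L / v = 2380 / 0.2691 = 8844 days = 24.21 years.

24.2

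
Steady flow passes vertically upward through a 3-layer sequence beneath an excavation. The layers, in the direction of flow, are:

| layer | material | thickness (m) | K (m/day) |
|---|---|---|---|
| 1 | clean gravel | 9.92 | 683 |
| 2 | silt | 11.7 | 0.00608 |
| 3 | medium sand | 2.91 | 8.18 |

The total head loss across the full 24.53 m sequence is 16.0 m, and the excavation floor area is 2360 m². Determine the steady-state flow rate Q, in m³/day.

Flow is perpendicular to layering, so the layers act in series and the equivalent K is the thickness-weighted harmonic mean.
Total thickness L = 9.92 + 11.7 + 2.91 = 24.53 m.
Σ(b_i/K_i) = 9.92/683 + 11.7/0.00608 + 2.91/8.18 = 1925 d.
K_eq = L / Σ(b_i/K_i) = 24.53 / 1925 = 0.01274 m/day.
Q = K_eq · A · (Δh/L) = 0.01274 × 2360 × (16.0/24.53) = 19.62 m³/day.

19.6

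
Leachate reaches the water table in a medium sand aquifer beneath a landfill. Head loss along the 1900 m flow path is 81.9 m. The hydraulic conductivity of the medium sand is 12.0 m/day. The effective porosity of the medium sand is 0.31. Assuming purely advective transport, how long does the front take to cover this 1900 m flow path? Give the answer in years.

Hydraulic gradient i = Δh / L = 81.9 / 1900 = 0.04311.
Darcy flux q = K · i = 12.00 × 0.04311 = 0.5173 m/day.
Seepage velocity v = q / n_e = 0.5173 / 0.31 = 1.669 m/day.
Travel time t = L / v = 1900 / 1.669 = 1139 days = 3.118 years.

3.12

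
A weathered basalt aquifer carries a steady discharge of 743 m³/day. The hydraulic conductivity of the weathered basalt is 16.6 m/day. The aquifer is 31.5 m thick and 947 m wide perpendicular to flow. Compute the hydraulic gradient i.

Cross-sectional area A = 947 × 31.5 = 29830 m².
From Q = K·A·i, i = Q / (K·A) = 743 / (16.60 × 29830) = 0.001500.

0.00150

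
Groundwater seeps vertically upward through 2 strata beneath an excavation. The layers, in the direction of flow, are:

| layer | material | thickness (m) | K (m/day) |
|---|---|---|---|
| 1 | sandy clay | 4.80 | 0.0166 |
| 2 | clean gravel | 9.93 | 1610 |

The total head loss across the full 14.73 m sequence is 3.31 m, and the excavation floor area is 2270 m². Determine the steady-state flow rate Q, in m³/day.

26.0

Flow is perpendicular to layering, so the layers act in series and the equivalent K is the thickness-weighted harmonic mean.
Total thickness L = 4.80 + 9.93 = 14.73 m.
Σ(b_i/K_i) = 4.80/0.0166 + 9.93/1610 = 289.2 d.
K_eq = L / Σ(b_i/K_i) = 14.73 / 289.2 = 0.05094 m/day.
Q = K_eq · A · (Δh/L) = 0.05094 × 2270 × (3.31/14.73) = 25.98 m³/day.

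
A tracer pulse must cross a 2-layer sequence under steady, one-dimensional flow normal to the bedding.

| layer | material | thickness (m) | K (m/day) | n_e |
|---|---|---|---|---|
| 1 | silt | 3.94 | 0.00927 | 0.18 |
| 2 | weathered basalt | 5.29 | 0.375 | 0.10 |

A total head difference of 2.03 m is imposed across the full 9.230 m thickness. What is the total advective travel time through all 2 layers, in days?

With flow normal to the layers, continuity requires the same specific discharge q through every layer.
Σ(b_i/K_i) = 3.94/0.00927 + 5.29/0.375 = 439.1 d.
q = Δh / Σ(b_i/K_i) = 2.03 / 439.1 = 0.004623 m/day.
In each layer the seepage velocity is v_i = q/n_i, so the layer transit time is t_i = b_i·n_i / q:
  layer 1 (silt): t_1 = 3.94 × 0.18 / 0.004623 = 153.4 d
  layer 2 (weathered basalt): t_2 = 5.29 × 0.10 / 0.004623 = 114.4 d
Total t = Σ t_i = 267.8 days.

268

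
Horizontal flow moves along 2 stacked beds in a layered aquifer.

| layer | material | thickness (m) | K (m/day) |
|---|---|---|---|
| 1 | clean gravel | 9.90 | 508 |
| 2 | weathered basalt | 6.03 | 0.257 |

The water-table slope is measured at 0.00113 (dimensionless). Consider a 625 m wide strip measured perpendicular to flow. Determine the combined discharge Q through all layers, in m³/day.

3550

Flow is parallel to layering, so each bed carries its own Darcy discharge and the transmissivities add.
Σ(K_i·b_i) = 508×9.90 + 0.257×6.03 = 5031 m²/day.
Hydraulic gradient i = 0.00113.
Q = Σ(K_i·b_i) · W · i = 5031 × 625 × 0.001130 = 3553 m³/day.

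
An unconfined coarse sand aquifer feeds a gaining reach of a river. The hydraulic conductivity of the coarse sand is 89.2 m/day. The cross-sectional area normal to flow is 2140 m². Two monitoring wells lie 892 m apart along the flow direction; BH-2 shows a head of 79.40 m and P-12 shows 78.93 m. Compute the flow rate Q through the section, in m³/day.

101

Hydraulic gradient i = (79.40 − 78.93) / 892 = 0.47 / 892 = 0.0005269.
Darcy's law: Q = K · A · i = 89.20 × 2140 × 0.0005269 = 100.6 m³/day.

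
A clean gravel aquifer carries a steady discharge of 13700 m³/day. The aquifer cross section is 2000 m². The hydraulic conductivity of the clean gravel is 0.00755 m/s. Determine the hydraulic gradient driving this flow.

Convert K: 0.00755 m/s × 86400 = 652.3 m/day.
From Q = K·A·i, i = Q / (K·A) = 13700 / (652.3 × 2000) = 0.01050.

0.0105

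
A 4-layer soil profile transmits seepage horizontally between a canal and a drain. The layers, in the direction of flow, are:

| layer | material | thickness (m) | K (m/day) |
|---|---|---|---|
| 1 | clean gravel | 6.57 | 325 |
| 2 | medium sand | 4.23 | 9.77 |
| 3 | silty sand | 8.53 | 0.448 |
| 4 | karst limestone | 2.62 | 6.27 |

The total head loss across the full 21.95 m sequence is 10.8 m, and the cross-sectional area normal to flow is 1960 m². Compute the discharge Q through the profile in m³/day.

1060

Flow is perpendicular to layering, so the layers act in series and the equivalent K is the thickness-weighted harmonic mean.
Total thickness L = 6.57 + 4.23 + 8.53 + 2.62 = 21.95 m.
Σ(b_i/K_i) = 6.57/325 + 4.23/9.77 + 8.53/0.448 + 2.62/6.27 = 19.91 d.
K_eq = L / Σ(b_i/K_i) = 21.95 / 19.91 = 1.102 m/day.
Q = K_eq · A · (Δh/L) = 1.102 × 1960 × (10.8/21.95) = 1063 m³/day.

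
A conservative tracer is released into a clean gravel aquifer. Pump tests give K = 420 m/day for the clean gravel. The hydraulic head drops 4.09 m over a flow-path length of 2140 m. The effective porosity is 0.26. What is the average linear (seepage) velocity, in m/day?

Hydraulic gradient i = Δh / L = 4.09 / 2140 = 0.001911.
Darcy flux q = K · i = 420.0 × 0.001911 = 0.8027 m/day.
Seepage velocity v = q / n_e = 0.8027 / 0.26 = 3.087 m/day.

3.09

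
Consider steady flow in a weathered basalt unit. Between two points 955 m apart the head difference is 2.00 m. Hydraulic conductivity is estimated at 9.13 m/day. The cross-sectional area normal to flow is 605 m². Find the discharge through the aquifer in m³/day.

Hydraulic gradient i = Δh / L = 2.00 / 955 = 0.002094.
Darcy's law: Q = K · A · i = 9.130 × 605.0 × 0.002094 = 11.57 m³/day.

11.6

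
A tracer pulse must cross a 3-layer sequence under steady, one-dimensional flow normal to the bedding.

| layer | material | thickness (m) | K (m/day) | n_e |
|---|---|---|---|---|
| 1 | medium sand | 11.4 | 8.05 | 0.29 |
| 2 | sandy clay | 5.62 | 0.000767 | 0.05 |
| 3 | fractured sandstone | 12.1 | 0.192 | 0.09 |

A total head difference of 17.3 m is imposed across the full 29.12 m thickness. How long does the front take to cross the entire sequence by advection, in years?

With flow normal to the layers, continuity requires the same specific discharge q through every layer.
Σ(b_i/K_i) = 11.4/8.05 + 5.62/0.000767 + 12.1/0.192 = 7392 d.
q = Δh / Σ(b_i/K_i) = 17.3 / 7392 = 0.002340 m/day.
In each layer the seepage velocity is v_i = q/n_i, so the layer transit time is t_i = b_i·n_i / q:
  layer 1 (medium sand): t_1 = 11.4 × 0.29 / 0.002340 = 1413 d
  layer 2 (sandy clay): t_2 = 5.62 × 0.05 / 0.002340 = 120.1 d
  layer 3 (fractured sandstone): t_3 = 12.1 × 0.09 / 0.002340 = 465.3 d
Total t = Σ t_i = 1998 days = 5.470 years.

5.47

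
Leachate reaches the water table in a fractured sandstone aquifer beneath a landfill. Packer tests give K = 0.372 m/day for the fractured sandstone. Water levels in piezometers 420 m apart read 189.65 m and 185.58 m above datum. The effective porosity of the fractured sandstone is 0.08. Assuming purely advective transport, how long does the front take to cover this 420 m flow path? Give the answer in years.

25.5

Hydraulic gradient i = (189.65 − 185.58) / 420 = 4.07 / 420 = 0.009690.
Darcy flux q = K · i = 0.3720 × 0.009690 = 0.003605 m/day.
Seepage velocity v = q / n_e = 0.003605 / 0.08 = 0.04506 m/day.
Travel time t = L / v = 420 / 0.04506 = 9321 days = 25.52 years.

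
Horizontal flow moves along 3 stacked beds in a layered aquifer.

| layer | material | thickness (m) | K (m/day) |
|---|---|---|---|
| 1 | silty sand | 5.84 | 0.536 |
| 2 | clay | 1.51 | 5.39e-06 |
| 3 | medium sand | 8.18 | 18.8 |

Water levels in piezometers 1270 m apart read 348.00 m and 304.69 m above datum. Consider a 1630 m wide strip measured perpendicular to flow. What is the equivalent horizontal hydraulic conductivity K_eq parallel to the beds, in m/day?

10.1

Flow is parallel to layering, so each bed carries its own Darcy discharge and the transmissivities add.
Σ(K_i·b_i) = 0.536×5.84 + 5.39e-06×1.51 + 18.8×8.18 = 156.9 m²/day.
Total thickness b = 15.53 m, so K_eq = Σ(K_i·b_i)/b = 10.10 m/day.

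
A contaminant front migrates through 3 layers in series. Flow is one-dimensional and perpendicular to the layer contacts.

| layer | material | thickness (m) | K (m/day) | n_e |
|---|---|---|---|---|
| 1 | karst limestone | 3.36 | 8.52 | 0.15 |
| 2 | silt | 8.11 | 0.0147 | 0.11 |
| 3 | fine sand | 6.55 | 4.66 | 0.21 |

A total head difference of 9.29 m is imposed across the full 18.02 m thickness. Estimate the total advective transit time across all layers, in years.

With flow normal to the layers, continuity requires the same specific discharge q through every layer.
Σ(b_i/K_i) = 3.36/8.52 + 8.11/0.0147 + 6.55/4.66 = 553.5 d.
q = Δh / Σ(b_i/K_i) = 9.29 / 553.5 = 0.01678 m/day.
In each layer the seepage velocity is v_i = q/n_i, so the layer transit time is t_i = b_i·n_i / q:
  layer 1 (karst limestone): t_1 = 3.36 × 0.15 / 0.01678 = 30.03 d
  layer 2 (silt): t_2 = 8.11 × 0.11 / 0.01678 = 53.15 d
  layer 3 (fine sand): t_3 = 6.55 × 0.21 / 0.01678 = 81.95 d
Total t = Σ t_i = 165.1 days = 0.4521 years.

0.452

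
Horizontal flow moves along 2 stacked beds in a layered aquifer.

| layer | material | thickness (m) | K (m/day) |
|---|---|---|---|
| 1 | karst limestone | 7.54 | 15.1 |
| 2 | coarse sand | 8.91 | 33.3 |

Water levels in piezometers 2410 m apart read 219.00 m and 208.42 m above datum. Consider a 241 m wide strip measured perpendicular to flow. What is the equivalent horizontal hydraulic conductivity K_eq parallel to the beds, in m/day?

25.0

Flow is parallel to layering, so each bed carries its own Darcy discharge and the transmissivities add.
Σ(K_i·b_i) = 15.1×7.54 + 33.3×8.91 = 410.6 m²/day.
Total thickness b = 16.45 m, so K_eq = Σ(K_i·b_i)/b = 24.96 m/day.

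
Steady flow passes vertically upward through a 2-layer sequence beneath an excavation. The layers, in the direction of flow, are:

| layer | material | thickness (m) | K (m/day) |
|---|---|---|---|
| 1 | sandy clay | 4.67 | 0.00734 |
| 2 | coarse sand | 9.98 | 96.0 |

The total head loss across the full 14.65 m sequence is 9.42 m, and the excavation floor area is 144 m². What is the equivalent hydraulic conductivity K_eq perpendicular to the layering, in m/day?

0.0230

Flow is perpendicular to layering, so the layers act in series and the equivalent K is the thickness-weighted harmonic mean.
Total thickness L = 4.67 + 9.98 = 14.65 m.
Σ(b_i/K_i) = 4.67/0.00734 + 9.98/96.0 = 636.3 d.
K_eq = L / Σ(b_i/K_i) = 14.65 / 636.3 = 0.02302 m/day.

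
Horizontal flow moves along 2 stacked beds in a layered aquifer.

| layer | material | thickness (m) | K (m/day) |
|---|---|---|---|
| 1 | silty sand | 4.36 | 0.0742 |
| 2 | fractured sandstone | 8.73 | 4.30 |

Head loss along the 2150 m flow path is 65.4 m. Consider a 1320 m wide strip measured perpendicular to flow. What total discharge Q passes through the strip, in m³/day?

Flow is parallel to layering, so each bed carries its own Darcy discharge and the transmissivities add.
Σ(K_i·b_i) = 0.0742×4.36 + 4.30×8.73 = 37.86 m²/day.
Hydraulic gradient i = Δh / L = 65.4 / 2150 = 0.03042.
Q = Σ(K_i·b_i) · W · i = 37.86 × 1320 × 0.03042 = 1520 m³/day.

1520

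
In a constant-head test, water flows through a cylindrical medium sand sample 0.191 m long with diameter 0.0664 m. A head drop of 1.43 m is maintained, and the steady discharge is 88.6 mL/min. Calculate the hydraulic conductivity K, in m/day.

Cross-sectional area A = π·(d/2)² = π × (0.0664/2)² = 0.003463 m².
Convert discharge: 88.6 mL/min = 1.477e-06 m³/s.
Darcy's law rearranged: K = Q·L / (A·Δh) = 1.477e-06 × 0.191 / (0.003463 × 1.43) = 5.696e-05 m/s = 4.921 m/day.

4.92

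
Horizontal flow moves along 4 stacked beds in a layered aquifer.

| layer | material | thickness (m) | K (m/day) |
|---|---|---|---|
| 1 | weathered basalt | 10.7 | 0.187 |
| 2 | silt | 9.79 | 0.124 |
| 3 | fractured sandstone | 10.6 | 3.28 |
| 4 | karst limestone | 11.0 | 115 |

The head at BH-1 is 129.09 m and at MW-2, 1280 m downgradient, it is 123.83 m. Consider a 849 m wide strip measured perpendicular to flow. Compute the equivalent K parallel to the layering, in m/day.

Flow is parallel to layering, so each bed carries its own Darcy discharge and the transmissivities add.
Σ(K_i·b_i) = 0.187×10.7 + 0.124×9.79 + 3.28×10.6 + 115×11.0 = 1303 m²/day.
Total thickness b = 42.09 m, so K_eq = Σ(K_i·b_i)/b = 30.96 m/day.

31.0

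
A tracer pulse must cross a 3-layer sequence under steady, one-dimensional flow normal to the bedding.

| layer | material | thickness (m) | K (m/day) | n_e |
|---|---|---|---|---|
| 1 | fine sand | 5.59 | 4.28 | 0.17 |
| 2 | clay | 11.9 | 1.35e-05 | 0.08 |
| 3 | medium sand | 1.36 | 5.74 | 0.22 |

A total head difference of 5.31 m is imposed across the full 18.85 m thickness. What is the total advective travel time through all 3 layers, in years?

With flow normal to the layers, continuity requires the same specific discharge q through every layer.
Σ(b_i/K_i) = 5.59/4.28 + 11.9/1.35e-05 + 1.36/5.74 = 8.815e+05 d.
q = Δh / Σ(b_i/K_i) = 5.31 / 8.815e+05 = 6.024e-06 m/day.
In each layer the seepage velocity is v_i = q/n_i, so the layer transit time is t_i = b_i·n_i / q:
  layer 1 (fine sand): t_1 = 5.59 × 0.17 / 6.024e-06 = 1.578e+05 d
  layer 2 (clay): t_2 = 11.9 × 0.08 / 6.024e-06 = 1.580e+05 d
  layer 3 (medium sand): t_3 = 1.36 × 0.22 / 6.024e-06 = 49668 d
Total t = Σ t_i = 3.655e+05 days = 1001 years.

1000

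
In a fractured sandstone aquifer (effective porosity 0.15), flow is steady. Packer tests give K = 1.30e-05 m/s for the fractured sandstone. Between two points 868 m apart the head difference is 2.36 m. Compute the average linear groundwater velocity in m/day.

Convert K: 1.30e-05 m/s × 86400 = 1.123 m/day.
Hydraulic gradient i = Δh / L = 2.36 / 868 = 0.002719.
Darcy flux q = K · i = 1.123 × 0.002719 = 0.003054 m/day.
Seepage velocity v = q / n_e = 0.003054 / 0.15 = 0.02036 m/day.

0.0204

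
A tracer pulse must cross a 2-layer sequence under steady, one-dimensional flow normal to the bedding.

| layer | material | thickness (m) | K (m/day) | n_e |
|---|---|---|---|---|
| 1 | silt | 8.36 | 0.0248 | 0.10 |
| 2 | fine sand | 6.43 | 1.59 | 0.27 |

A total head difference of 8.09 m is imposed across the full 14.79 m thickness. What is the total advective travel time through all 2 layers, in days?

108

With flow normal to the layers, continuity requires the same specific discharge q through every layer.
Σ(b_i/K_i) = 8.36/0.0248 + 6.43/1.59 = 341.1 d.
q = Δh / Σ(b_i/K_i) = 8.09 / 341.1 = 0.02371 m/day.
In each layer the seepage velocity is v_i = q/n_i, so the layer transit time is t_i = b_i·n_i / q:
  layer 1 (silt): t_1 = 8.36 × 0.10 / 0.02371 = 35.25 d
  layer 2 (fine sand): t_2 = 6.43 × 0.27 / 0.02371 = 73.21 d
Total t = Σ t_i = 108.5 days.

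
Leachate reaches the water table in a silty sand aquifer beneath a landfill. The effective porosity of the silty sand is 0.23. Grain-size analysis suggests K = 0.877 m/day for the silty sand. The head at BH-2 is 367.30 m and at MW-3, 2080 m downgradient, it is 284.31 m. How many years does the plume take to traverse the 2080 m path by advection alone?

37.4

Hydraulic gradient i = (367.30 − 284.31) / 2080 = 82.99 / 2080 = 0.03990.
Darcy flux q = K · i = 0.8770 × 0.03990 = 0.03499 m/day.
Seepage velocity v = q / n_e = 0.03499 / 0.23 = 0.1521 m/day.
Travel time t = L / v = 2080 / 0.1521 = 13672 days = 37.43 years.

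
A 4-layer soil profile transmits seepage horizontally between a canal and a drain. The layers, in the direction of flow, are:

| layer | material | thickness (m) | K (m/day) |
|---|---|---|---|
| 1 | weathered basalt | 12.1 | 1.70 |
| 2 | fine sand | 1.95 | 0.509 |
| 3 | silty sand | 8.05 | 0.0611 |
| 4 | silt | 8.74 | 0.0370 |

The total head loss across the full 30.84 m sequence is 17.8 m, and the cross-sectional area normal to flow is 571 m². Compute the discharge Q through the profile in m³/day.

Flow is perpendicular to layering, so the layers act in series and the equivalent K is the thickness-weighted harmonic mean.
Total thickness L = 12.1 + 1.95 + 8.05 + 8.74 = 30.84 m.
Σ(b_i/K_i) = 12.1/1.70 + 1.95/0.509 + 8.05/0.0611 + 8.74/0.0370 = 378.9 d.
K_eq = L / Σ(b_i/K_i) = 30.84 / 378.9 = 0.08139 m/day.
Q = K_eq · A · (Δh/L) = 0.08139 × 571 × (17.8/30.84) = 26.82 m³/day.

26.8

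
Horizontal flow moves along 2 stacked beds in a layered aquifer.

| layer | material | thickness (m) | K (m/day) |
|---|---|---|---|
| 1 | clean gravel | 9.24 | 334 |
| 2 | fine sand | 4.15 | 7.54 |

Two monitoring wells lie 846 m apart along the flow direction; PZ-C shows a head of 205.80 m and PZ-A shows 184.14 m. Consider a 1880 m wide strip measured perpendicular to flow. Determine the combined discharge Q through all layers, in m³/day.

150000

Flow is parallel to layering, so each bed carries its own Darcy discharge and the transmissivities add.
Σ(K_i·b_i) = 334×9.24 + 7.54×4.15 = 3117 m²/day.
Hydraulic gradient i = (205.80 − 184.14) / 846 = 21.66 / 846 = 0.02560.
Q = Σ(K_i·b_i) · W · i = 3117 × 1880 × 0.02560 = 1.501e+05 m³/day.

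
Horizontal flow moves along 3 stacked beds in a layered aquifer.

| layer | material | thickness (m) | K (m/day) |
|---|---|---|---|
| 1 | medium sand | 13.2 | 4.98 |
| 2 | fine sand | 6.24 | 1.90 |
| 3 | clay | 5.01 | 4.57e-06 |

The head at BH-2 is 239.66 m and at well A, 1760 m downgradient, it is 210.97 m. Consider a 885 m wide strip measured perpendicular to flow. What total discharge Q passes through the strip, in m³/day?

1120

Flow is parallel to layering, so each bed carries its own Darcy discharge and the transmissivities add.
Σ(K_i·b_i) = 4.98×13.2 + 1.90×6.24 + 4.57e-06×5.01 = 77.59 m²/day.
Hydraulic gradient i = (239.66 − 210.97) / 1760 = 28.69 / 1760 = 0.01630.
Q = Σ(K_i·b_i) · W · i = 77.59 × 885 × 0.01630 = 1119 m³/day.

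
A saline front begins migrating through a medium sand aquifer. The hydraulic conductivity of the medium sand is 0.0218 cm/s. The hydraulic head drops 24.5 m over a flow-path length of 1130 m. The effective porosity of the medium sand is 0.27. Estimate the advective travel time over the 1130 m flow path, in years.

Convert K: 0.0218 cm/s × 864 = 18.84 m/day.
Hydraulic gradient i = Δh / L = 24.5 / 1130 = 0.02168.
Darcy flux q = K · i = 18.84 × 0.02168 = 0.4084 m/day.
Seepage velocity v = q / n_e = 0.4084 / 0.27 = 1.512 m/day.
Travel time t = L / v = 1130 / 1.512 = 747.1 days = 2.045 years.

2.05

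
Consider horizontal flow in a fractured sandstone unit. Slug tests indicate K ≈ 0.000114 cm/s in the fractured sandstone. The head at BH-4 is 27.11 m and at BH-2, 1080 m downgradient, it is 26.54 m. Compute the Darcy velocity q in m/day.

5.20e-05

Convert K: 0.000114 cm/s × 864 = 0.09850 m/day.
Hydraulic gradient i = (27.11 − 26.54) / 1080 = 0.57 / 1080 = 0.0005278.
Specific discharge q = K · i = 0.09850 × 0.0005278 = 5.198e-05 m/day.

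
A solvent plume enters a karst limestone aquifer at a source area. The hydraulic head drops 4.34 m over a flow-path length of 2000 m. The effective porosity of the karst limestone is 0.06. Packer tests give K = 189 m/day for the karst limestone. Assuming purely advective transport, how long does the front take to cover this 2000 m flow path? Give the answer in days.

Hydraulic gradient i = Δh / L = 4.34 / 2000 = 0.002170.
Darcy flux q = K · i = 189.0 × 0.002170 = 0.4101 m/day.
Seepage velocity v = q / n_e = 0.4101 / 0.06 = 6.836 m/day.
Travel time t = L / v = 2000 / 6.836 = 292.6 days.

293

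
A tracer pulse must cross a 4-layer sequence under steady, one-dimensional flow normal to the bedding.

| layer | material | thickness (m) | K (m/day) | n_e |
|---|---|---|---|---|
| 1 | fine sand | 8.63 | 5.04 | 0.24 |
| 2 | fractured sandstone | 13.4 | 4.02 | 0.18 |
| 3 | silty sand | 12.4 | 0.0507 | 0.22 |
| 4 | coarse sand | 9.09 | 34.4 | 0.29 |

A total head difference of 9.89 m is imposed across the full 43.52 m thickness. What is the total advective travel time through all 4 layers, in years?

With flow normal to the layers, continuity requires the same specific discharge q through every layer.
Σ(b_i/K_i) = 8.63/5.04 + 13.4/4.02 + 12.4/0.0507 + 9.09/34.4 = 249.9 d.
q = Δh / Σ(b_i/K_i) = 9.89 / 249.9 = 0.03958 m/day.
In each layer the seepage velocity is v_i = q/n_i, so the layer transit time is t_i = b_i·n_i / q:
  layer 1 (fine sand): t_1 = 8.63 × 0.24 / 0.03958 = 52.33 d
  layer 2 (fractured sandstone): t_2 = 13.4 × 0.18 / 0.03958 = 60.94 d
  layer 3 (silty sand): t_3 = 12.4 × 0.22 / 0.03958 = 68.93 d
  layer 4 (coarse sand): t_4 = 9.09 × 0.29 / 0.03958 = 66.61 d
Total t = Σ t_i = 248.8 days = 0.6812 years.

0.681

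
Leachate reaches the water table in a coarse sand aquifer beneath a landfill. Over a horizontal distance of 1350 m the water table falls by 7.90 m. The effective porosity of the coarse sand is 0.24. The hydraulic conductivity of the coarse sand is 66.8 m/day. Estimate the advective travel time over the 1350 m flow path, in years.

2.27

Hydraulic gradient i = Δh / L = 7.90 / 1350 = 0.005852.
Darcy flux q = K · i = 66.80 × 0.005852 = 0.3909 m/day.
Seepage velocity v = q / n_e = 0.3909 / 0.24 = 1.629 m/day.
Travel time t = L / v = 1350 / 1.629 = 828.8 days = 2.269 years.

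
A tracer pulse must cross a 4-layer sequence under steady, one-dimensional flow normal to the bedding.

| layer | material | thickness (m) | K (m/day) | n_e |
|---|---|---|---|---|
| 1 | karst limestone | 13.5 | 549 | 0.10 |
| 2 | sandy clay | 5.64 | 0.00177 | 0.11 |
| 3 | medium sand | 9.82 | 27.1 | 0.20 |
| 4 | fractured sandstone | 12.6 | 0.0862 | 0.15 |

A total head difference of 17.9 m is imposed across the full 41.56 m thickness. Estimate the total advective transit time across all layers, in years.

With flow normal to the layers, continuity requires the same specific discharge q through every layer.
Σ(b_i/K_i) = 13.5/549 + 5.64/0.00177 + 9.82/27.1 + 12.6/0.0862 = 3333 d.
q = Δh / Σ(b_i/K_i) = 17.9 / 3333 = 0.005371 m/day.
In each layer the seepage velocity is v_i = q/n_i, so the layer transit time is t_i = b_i·n_i / q:
  layer 1 (karst limestone): t_1 = 13.5 × 0.10 / 0.005371 = 251.4 d
  layer 2 (sandy clay): t_2 = 5.64 × 0.11 / 0.005371 = 115.5 d
  layer 3 (medium sand): t_3 = 9.82 × 0.20 / 0.005371 = 365.7 d
  layer 4 (fractured sandstone): t_4 = 12.6 × 0.15 / 0.005371 = 351.9 d
Total t = Σ t_i = 1085 days = 2.969 years.

2.97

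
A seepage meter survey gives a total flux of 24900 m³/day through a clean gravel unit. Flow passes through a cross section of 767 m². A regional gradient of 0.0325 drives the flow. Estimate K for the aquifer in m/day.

Hydraulic gradient i = 0.0325.
From Q = K·A·i, K = Q / (A·i) = 24900 / (767.0 × 0.03250) = 998.9 m/day.

999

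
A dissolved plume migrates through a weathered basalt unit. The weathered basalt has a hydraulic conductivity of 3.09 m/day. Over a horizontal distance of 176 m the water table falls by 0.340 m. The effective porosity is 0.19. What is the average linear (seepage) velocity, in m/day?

0.0314

Hydraulic gradient i = Δh / L = 0.340 / 176 = 0.001932.
Darcy flux q = K · i = 3.090 × 0.001932 = 0.005969 m/day.
Seepage velocity v = q / n_e = 0.005969 / 0.19 = 0.03142 m/day.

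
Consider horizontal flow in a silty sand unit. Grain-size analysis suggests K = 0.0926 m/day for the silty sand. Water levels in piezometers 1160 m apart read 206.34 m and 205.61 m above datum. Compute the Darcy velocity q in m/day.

Hydraulic gradient i = (206.34 − 205.61) / 1160 = 0.73 / 1160 = 0.0006293.
Specific discharge q = K · i = 0.09260 × 0.0006293 = 5.827e-05 m/day.

5.83e-05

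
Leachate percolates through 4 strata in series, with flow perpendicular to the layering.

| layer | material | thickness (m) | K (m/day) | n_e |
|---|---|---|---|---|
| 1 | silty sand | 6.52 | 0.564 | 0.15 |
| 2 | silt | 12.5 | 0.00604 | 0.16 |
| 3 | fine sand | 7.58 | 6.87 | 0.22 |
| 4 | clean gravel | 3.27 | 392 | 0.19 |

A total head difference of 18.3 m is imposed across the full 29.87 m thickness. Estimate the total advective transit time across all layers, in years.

With flow normal to the layers, continuity requires the same specific discharge q through every layer.
Σ(b_i/K_i) = 6.52/0.564 + 12.5/0.00604 + 7.58/6.87 + 3.27/392 = 2082 d.
q = Δh / Σ(b_i/K_i) = 18.3 / 2082 = 0.008789 m/day.
In each layer the seepage velocity is v_i = q/n_i, so the layer transit time is t_i = b_i·n_i / q:
  layer 1 (silty sand): t_1 = 6.52 × 0.15 / 0.008789 = 111.3 d
  layer 2 (silt): t_2 = 12.5 × 0.16 / 0.008789 = 227.6 d
  layer 3 (fine sand): t_3 = 7.58 × 0.22 / 0.008789 = 189.7 d
  layer 4 (clean gravel): t_4 = 3.27 × 0.19 / 0.008789 = 70.69 d
Total t = Σ t_i = 599.3 days = 1.641 years.

1.64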